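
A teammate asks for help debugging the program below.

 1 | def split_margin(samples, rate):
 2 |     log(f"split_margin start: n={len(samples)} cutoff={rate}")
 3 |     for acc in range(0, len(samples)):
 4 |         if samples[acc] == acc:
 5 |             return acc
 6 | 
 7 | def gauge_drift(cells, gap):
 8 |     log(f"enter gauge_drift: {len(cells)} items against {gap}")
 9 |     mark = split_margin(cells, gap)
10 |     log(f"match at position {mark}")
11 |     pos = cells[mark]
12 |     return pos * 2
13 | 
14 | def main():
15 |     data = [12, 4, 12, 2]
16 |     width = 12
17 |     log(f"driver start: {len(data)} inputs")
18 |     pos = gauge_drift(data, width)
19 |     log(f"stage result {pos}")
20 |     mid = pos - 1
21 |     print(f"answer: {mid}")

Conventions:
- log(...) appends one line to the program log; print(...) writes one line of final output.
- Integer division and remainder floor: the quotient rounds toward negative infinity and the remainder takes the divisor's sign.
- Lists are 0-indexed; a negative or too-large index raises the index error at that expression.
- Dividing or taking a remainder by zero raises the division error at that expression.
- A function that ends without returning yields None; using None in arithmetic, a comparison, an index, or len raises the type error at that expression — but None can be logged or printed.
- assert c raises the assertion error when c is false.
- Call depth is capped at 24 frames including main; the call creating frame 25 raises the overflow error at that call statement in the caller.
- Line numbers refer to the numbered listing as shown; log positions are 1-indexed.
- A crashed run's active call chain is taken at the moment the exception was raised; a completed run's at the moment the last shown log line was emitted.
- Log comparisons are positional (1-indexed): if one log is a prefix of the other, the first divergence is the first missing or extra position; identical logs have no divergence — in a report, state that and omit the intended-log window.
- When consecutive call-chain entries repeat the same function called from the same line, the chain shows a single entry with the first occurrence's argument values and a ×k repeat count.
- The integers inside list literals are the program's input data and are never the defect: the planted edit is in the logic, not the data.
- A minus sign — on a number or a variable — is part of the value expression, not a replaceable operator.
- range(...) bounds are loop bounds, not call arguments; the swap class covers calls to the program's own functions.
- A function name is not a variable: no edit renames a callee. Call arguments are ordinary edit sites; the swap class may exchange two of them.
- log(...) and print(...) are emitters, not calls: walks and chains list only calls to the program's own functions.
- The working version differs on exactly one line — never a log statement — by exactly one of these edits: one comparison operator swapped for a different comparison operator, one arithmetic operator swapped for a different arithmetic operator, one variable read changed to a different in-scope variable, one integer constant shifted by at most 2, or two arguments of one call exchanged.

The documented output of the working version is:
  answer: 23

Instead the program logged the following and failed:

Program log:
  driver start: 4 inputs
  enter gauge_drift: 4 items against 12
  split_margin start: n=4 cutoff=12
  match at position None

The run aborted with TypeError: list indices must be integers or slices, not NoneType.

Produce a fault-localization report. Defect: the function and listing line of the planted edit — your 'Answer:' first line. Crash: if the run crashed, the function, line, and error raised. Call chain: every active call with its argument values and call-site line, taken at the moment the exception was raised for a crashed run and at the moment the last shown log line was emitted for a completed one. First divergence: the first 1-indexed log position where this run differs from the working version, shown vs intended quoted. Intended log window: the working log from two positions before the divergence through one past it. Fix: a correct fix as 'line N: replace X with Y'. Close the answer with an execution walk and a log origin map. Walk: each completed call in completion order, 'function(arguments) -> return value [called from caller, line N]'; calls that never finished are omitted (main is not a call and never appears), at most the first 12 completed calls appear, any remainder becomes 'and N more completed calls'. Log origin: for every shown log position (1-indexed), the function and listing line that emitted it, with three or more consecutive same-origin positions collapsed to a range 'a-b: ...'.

Answer: the defect is in split_margin at line 4.
Core observation: Everything matches until log position 4, which reads 'match at position None' in place of 'match at position 0'.
Crash: gauge_drift, line 11, TypeError.
Call chain: main -> gauge_drift([12, 4, 12, 2], 12) (called at line 18).
First divergence: at position 4 the run shows 'match at position None' where the working version logs 'match at position 0'.
Intended log window:
  2: enter gauge_drift: 4 items against 12
  3: split_margin start: n=4 cutoff=12
  4: match at position 0
  5: stage result 24
Execution walk:
  split_margin([12, 4, 12, 2], 12) -> None  [called from gauge_drift, line 9]
Log origins:
  1: emitted by main (line 17)
  2: emitted by gauge_drift (line 8)
  3: emitted by split_margin (line 2)
  4: emitted by gauge_drift (line 10)
A correct fix: line 4: replace `samples[acc] == acc` with `samples[acc] == rate`.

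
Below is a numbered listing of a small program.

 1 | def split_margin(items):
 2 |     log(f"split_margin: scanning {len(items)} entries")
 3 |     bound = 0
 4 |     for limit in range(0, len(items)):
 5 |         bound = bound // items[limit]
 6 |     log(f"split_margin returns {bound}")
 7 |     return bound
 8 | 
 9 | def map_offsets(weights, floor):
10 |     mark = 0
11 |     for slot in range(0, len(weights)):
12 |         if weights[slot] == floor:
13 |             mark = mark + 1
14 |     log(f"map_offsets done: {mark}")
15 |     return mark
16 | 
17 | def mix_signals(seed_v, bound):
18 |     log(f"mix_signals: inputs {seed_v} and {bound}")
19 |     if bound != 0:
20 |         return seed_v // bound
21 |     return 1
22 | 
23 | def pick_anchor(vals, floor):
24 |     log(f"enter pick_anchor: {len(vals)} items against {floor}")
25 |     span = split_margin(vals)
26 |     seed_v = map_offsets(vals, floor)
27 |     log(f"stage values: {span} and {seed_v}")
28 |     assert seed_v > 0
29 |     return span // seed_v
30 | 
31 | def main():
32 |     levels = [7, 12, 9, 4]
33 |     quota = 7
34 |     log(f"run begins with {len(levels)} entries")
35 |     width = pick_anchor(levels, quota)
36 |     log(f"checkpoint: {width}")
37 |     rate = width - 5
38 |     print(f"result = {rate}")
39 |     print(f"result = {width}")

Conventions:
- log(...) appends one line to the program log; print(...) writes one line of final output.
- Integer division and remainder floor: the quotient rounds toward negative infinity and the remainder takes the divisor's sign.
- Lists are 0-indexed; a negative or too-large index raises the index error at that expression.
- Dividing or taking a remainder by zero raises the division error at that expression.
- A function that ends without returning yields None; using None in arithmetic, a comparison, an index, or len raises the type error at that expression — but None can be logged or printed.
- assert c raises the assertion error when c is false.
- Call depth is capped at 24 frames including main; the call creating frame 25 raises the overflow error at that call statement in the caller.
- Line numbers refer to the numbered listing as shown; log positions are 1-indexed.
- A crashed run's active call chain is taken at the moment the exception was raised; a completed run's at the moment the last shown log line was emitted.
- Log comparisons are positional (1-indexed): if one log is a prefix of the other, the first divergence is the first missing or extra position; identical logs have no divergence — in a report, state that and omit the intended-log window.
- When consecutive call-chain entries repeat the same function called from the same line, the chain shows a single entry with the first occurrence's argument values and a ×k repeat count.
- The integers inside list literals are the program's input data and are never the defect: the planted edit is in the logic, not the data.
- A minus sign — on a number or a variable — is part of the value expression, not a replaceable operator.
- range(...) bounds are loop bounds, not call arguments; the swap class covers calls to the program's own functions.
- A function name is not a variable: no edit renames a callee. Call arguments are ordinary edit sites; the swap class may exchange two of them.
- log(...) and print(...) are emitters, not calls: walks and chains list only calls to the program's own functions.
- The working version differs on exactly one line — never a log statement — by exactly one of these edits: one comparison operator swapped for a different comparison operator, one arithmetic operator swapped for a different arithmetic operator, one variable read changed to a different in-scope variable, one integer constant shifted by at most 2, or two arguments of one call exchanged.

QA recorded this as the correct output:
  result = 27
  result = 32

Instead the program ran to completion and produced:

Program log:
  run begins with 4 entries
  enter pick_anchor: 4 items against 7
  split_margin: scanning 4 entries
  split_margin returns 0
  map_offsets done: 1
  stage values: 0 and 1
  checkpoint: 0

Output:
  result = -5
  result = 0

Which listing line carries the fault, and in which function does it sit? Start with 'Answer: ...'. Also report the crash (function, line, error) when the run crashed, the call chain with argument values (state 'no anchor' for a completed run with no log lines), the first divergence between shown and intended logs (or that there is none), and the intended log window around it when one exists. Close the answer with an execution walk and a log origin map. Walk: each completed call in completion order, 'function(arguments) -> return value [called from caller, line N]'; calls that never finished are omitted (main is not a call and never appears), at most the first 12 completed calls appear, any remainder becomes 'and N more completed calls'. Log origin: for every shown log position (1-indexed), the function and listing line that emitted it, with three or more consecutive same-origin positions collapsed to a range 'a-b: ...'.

Answer: the defect is in split_margin at line 5.
Key observation: Position 4 is the first bad log line: 'split_margin returns 0' should read 'split_margin returns 32'.
Call chain: main.
First divergence: position 4; shown 'split_margin returns 0' vs intended 'split_margin returns 32'.
Intended log window:
  2: enter pick_anchor: 4 items against 7
  3: split_margin: scanning 4 entries
  4: split_margin returns 32
  5: map_offsets done: 1
Execution walk:
  split_margin([7, 12, 9, 4]) -> 0  [called from pick_anchor, line 25]
  map_offsets([7, 12, 9, 4], 7) -> 1  [called from pick_anchor, line 26]
  pick_anchor([7, 12, 9, 4], 7) -> 0  [called from main, line 35]
Log origins:
  1: emitted by main (line 34)
  2: emitted by pick_anchor (line 24)
  3: emitted by split_margin (line 2)
  4: emitted by split_margin (line 6)
  5: emitted by map_offsets (line 14)
  6: emitted by pick_anchor (line 27)
  7: emitted by main (line 36)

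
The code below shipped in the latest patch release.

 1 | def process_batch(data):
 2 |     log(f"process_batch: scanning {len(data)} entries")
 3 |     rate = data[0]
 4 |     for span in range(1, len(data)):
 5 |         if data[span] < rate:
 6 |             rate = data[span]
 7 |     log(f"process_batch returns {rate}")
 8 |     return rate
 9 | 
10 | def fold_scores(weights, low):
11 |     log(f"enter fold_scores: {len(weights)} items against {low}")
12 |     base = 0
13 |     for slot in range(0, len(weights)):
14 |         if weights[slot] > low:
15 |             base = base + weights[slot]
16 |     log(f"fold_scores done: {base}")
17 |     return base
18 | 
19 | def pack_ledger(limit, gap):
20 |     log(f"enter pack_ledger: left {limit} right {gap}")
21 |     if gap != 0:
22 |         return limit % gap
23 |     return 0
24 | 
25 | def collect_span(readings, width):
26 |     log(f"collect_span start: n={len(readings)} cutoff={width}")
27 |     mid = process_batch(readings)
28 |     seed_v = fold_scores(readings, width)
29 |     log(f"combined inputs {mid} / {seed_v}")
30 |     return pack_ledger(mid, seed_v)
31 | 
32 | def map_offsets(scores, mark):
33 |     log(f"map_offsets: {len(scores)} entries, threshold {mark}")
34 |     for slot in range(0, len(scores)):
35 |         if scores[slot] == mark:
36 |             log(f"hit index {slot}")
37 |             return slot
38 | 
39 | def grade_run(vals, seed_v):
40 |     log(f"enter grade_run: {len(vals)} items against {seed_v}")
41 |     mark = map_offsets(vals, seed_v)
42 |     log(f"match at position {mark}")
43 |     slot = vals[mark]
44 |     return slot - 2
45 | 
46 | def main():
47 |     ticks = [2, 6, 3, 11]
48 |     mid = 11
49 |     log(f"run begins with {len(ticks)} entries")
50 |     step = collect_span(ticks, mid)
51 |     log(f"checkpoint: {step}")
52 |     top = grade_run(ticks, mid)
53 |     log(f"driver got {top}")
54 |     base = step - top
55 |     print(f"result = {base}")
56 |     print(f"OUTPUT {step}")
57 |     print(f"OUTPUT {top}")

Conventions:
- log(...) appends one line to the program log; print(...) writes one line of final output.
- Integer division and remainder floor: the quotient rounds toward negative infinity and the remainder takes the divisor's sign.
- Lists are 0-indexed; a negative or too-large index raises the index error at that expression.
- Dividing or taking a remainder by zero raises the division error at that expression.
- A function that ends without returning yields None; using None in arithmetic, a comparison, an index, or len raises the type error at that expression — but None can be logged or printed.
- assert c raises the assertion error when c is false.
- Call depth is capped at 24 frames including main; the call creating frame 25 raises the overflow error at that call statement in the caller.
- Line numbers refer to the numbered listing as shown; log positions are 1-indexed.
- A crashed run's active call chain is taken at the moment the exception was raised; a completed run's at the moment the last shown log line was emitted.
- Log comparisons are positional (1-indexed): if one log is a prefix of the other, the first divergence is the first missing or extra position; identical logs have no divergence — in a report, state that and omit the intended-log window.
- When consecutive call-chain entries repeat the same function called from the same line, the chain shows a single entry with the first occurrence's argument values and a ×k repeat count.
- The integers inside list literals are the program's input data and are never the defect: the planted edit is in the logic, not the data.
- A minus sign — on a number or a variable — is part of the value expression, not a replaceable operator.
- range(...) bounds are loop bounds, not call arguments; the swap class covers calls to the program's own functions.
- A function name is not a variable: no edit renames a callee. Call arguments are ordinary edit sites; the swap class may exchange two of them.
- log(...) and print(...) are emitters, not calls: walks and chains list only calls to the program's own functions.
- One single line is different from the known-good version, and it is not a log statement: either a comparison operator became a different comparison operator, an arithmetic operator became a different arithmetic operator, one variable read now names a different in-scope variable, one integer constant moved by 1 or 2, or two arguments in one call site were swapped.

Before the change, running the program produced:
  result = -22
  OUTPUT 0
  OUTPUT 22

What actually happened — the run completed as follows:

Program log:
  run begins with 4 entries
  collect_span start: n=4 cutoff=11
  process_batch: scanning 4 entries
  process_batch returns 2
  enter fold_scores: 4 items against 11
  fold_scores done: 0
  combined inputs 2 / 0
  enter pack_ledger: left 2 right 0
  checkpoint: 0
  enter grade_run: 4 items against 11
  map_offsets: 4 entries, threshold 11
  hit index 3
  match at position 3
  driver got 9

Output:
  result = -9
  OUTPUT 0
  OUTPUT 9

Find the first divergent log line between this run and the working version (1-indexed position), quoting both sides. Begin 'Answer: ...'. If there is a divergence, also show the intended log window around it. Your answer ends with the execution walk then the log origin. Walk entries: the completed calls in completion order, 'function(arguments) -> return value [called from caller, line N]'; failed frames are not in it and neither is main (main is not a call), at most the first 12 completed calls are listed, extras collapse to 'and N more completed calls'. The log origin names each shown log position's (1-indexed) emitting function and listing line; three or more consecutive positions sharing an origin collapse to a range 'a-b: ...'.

Answer: position 14; shown 'driver got 9' vs intended 'driver got 22'.
Intended log window:
  12: hit index 3
  13: match at position 3
  14: driver got 22
Execution walk:
  process_batch([2, 6, 3, 11]) -> 2  [called from collect_span, line 27]
  fold_scores([2, 6, 3, 11], 11) -> 0  [called from collect_span, line 28]
  pack_ledger(2, 0) -> 0  [called from collect_span, line 30]
  collect_span([2, 6, 3, 11], 11) -> 0  [called from main, line 50]
  map_offsets([2, 6, 3, 11], 11) -> 3  [called from grade_run, line 41]
  grade_run([2, 6, 3, 11], 11) -> 9  [called from main, line 52]
Log origins:
  1: from main, line 49
  2: from collect_span, line 26
  3: from process_batch, line 2
  4: from process_batch, line 7
  5: from fold_scores, line 11
  6: from fold_scores, line 16
  7: from collect_span, line 29
  8: from pack_ledger, line 20
  9: from main, line 51
  10: from grade_run, line 40
  11: from map_offsets, line 33
  12: from map_offsets, line 36
  13: from grade_run, line 42
  14: from main, line 53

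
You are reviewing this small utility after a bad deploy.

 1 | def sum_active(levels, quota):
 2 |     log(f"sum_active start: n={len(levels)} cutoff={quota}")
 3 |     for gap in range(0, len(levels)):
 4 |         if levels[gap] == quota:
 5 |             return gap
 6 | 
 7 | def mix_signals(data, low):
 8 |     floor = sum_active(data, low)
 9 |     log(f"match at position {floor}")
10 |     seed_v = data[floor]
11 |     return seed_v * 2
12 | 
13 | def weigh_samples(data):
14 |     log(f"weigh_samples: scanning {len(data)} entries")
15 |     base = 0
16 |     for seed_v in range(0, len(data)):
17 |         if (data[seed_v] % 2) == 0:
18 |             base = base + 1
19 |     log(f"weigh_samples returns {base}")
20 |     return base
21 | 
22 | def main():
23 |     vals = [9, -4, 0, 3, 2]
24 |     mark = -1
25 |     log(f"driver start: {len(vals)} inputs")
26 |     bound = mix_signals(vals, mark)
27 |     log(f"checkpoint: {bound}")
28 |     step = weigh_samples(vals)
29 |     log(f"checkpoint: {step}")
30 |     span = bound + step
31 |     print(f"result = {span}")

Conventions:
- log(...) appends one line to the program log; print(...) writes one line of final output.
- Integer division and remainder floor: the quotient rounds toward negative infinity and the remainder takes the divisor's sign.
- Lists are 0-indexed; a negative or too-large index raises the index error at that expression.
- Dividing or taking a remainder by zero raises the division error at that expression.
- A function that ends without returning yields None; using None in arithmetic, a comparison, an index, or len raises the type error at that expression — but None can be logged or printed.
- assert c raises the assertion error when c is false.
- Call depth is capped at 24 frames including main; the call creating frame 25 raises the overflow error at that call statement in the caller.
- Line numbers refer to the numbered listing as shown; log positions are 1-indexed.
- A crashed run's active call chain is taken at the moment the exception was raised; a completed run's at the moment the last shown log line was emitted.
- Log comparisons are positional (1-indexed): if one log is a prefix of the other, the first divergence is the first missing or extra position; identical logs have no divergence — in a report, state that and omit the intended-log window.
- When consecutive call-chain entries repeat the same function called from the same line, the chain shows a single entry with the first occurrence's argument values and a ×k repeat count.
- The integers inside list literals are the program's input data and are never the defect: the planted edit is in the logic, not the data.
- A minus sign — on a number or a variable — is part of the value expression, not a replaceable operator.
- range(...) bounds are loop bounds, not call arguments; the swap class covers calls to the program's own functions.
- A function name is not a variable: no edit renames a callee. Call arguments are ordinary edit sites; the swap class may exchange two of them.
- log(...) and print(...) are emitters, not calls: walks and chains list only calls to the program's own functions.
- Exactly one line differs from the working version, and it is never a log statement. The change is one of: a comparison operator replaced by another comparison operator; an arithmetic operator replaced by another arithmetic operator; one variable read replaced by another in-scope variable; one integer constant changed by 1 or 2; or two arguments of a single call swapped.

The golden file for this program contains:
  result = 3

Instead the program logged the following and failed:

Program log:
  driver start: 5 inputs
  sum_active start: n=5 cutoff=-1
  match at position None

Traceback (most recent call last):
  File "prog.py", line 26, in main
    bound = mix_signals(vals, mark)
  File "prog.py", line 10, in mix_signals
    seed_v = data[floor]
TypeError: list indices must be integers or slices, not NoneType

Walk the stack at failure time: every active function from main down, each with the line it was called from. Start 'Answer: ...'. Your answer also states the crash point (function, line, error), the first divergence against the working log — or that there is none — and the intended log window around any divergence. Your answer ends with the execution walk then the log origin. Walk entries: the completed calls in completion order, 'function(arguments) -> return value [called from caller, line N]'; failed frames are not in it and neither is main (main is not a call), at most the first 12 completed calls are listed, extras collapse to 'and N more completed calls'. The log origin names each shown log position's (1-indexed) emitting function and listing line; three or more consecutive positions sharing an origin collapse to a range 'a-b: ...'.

Answer: main -> mix_signals (called at line 26).
The tell: At log position 2 the runs split — shown 'sum_active start: n=5 cutoff=-1', but the working version logs 'sum_active start: n=5 cutoff=0'.
Crash: mix_signals, line 10, TypeError.
First divergence: position 2 — the shown line 'sum_active start: n=5 cutoff=-1' should read 'sum_active start: n=5 cutoff=0'.
Intended log window:
  1: driver start: 5 inputs
  2: sum_active start: n=5 cutoff=0
  3: match at position 2
Execution walk:
  sum_active([9, -4, 0, 3, 2], -1) -> None  [called from mix_signals, line 8]
Log origin:
  1: from main, line 25
  2: from sum_active, line 2
  3: from mix_signals, line 9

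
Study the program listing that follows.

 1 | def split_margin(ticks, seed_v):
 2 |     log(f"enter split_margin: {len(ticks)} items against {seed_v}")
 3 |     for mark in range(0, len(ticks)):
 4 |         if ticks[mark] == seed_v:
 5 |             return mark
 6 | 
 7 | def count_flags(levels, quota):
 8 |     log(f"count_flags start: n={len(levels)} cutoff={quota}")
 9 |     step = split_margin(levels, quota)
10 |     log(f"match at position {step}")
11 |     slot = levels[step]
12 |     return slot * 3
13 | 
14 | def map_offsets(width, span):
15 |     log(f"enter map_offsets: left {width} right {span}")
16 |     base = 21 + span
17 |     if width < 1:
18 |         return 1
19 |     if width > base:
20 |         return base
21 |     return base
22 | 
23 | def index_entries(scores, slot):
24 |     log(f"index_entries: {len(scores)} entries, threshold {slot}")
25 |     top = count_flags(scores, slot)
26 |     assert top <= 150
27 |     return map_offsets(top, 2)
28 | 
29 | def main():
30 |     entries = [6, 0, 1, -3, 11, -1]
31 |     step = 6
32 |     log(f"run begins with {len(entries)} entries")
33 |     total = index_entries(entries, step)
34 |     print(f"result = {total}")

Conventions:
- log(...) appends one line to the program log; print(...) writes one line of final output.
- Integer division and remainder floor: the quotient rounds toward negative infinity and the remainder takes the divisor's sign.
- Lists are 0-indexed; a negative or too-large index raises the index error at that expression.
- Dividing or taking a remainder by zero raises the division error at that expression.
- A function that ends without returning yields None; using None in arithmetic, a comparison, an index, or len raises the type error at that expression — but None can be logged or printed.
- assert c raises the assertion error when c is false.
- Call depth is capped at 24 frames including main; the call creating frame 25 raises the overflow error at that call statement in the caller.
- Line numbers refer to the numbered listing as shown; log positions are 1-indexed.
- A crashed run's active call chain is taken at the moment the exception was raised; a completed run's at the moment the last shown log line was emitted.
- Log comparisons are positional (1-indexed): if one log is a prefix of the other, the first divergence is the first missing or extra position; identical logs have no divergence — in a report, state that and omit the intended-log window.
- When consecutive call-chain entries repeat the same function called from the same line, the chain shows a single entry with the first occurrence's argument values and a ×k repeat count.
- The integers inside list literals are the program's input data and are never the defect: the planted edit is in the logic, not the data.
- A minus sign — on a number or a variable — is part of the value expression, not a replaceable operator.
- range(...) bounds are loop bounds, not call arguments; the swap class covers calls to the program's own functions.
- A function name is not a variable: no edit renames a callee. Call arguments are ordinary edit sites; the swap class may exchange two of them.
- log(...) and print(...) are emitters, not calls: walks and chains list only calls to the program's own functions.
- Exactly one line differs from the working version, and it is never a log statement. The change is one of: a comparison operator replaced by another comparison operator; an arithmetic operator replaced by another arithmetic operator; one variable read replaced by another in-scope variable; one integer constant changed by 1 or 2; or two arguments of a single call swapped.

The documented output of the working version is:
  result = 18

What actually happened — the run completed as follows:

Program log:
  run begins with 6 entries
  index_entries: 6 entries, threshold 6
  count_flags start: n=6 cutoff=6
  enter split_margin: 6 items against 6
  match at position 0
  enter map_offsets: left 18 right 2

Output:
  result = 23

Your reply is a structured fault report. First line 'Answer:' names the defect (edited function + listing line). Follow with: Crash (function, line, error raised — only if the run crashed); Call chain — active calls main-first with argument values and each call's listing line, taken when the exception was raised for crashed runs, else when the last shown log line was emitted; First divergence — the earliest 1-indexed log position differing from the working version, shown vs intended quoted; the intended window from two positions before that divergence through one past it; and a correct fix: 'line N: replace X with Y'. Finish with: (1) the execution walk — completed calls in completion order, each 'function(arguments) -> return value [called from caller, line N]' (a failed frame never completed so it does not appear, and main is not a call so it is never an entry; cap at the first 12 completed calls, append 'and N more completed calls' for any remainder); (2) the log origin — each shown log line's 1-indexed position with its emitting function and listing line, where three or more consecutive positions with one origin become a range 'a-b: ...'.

Answer: the defect is in map_offsets at line 21.
The tell: Every logged value matches the working version; the printed result is what differs.
Call chain: main -> index_entries([6, 0, 1, -3, 11, -1], 6) (called at line 33) -> map_offsets(18, 2) (called at line 27).
First divergence: none; the two logs match at every position.
Execution walk:
  split_margin([6, 0, 1, -3, 11, -1], 6) -> 0  [called from count_flags, line 9]
  count_flags([6, 0, 1, -3, 11, -1], 6) -> 18  [called from index_entries, line 25]
  map_offsets(18, 2) -> 23  [called from index_entries, line 27]
  index_entries([6, 0, 1, -3, 11, -1], 6) -> 23  [called from main, line 33]
Log line origins:
  1: from main, line 32
  2: from index_entries, line 24
  3: from count_flags, line 8
  4: from split_margin, line 2
  5: from count_flags, line 10
  6: from map_offsets, line 15
A correct fix: line 21: replace `base` with `width`.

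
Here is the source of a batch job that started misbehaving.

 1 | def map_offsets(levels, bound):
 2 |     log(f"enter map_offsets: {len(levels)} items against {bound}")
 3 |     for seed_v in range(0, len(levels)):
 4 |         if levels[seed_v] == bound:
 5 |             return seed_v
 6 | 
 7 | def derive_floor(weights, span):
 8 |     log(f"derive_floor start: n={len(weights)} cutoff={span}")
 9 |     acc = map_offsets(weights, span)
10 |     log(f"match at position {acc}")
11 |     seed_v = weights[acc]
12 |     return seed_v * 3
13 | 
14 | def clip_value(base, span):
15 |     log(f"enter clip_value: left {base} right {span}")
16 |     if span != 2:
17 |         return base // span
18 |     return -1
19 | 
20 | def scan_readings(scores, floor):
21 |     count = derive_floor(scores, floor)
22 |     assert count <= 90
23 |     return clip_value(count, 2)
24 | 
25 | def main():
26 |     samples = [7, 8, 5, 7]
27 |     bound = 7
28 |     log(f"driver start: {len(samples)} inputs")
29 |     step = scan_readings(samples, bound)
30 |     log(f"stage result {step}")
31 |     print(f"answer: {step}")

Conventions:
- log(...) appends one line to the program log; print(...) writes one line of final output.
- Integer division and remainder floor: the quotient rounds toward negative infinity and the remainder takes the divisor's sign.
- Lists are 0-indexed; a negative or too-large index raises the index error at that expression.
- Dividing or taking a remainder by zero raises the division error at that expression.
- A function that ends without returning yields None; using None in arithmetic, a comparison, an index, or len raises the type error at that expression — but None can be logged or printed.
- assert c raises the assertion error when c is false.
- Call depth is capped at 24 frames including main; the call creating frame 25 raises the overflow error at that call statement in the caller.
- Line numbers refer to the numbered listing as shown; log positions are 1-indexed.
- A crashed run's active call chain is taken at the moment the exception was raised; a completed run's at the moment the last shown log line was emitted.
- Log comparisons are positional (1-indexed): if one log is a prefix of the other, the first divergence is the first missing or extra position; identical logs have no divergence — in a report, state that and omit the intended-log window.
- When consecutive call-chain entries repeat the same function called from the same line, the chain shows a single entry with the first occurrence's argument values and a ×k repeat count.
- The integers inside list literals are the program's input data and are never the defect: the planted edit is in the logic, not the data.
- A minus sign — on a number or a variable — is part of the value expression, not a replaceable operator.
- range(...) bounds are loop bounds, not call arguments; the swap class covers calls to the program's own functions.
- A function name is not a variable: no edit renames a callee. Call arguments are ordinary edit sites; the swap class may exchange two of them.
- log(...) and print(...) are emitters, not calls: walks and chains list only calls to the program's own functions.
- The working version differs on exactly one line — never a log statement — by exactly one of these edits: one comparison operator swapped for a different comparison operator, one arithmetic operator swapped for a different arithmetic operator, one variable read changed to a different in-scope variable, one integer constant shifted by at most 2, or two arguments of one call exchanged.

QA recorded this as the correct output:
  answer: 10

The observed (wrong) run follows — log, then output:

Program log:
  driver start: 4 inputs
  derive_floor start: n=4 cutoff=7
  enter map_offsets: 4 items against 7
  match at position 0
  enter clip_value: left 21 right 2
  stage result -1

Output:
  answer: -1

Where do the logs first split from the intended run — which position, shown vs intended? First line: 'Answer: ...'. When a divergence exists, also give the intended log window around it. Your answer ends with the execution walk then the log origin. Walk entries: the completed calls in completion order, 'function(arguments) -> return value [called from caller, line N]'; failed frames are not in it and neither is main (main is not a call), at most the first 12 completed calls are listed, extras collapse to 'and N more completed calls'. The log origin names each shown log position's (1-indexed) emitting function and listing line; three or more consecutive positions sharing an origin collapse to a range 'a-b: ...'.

Answer: position 6 — the shown line 'stage result -1' should read 'stage result 10'.
Intended log window:
  4: match at position 0
  5: enter clip_value: left 21 right 2
  6: stage result 10
Execution walk:
  map_offsets([7, 8, 5, 7], 7) -> 0  [called from derive_floor, line 9]
  derive_floor([7, 8, 5, 7], 7) -> 21  [called from scan_readings, line 21]
  clip_value(21, 2) -> -1  [called from scan_readings, line 23]
  scan_readings([7, 8, 5, 7], 7) -> -1  [called from main, line 29]
Log origin:
  1: emitted by main (line 28)
  2: emitted by derive_floor (line 8)
  3: emitted by map_offsets (line 2)
  4: emitted by derive_floor (line 10)
  5: emitted by clip_value (line 15)
  6: emitted by main (line 30)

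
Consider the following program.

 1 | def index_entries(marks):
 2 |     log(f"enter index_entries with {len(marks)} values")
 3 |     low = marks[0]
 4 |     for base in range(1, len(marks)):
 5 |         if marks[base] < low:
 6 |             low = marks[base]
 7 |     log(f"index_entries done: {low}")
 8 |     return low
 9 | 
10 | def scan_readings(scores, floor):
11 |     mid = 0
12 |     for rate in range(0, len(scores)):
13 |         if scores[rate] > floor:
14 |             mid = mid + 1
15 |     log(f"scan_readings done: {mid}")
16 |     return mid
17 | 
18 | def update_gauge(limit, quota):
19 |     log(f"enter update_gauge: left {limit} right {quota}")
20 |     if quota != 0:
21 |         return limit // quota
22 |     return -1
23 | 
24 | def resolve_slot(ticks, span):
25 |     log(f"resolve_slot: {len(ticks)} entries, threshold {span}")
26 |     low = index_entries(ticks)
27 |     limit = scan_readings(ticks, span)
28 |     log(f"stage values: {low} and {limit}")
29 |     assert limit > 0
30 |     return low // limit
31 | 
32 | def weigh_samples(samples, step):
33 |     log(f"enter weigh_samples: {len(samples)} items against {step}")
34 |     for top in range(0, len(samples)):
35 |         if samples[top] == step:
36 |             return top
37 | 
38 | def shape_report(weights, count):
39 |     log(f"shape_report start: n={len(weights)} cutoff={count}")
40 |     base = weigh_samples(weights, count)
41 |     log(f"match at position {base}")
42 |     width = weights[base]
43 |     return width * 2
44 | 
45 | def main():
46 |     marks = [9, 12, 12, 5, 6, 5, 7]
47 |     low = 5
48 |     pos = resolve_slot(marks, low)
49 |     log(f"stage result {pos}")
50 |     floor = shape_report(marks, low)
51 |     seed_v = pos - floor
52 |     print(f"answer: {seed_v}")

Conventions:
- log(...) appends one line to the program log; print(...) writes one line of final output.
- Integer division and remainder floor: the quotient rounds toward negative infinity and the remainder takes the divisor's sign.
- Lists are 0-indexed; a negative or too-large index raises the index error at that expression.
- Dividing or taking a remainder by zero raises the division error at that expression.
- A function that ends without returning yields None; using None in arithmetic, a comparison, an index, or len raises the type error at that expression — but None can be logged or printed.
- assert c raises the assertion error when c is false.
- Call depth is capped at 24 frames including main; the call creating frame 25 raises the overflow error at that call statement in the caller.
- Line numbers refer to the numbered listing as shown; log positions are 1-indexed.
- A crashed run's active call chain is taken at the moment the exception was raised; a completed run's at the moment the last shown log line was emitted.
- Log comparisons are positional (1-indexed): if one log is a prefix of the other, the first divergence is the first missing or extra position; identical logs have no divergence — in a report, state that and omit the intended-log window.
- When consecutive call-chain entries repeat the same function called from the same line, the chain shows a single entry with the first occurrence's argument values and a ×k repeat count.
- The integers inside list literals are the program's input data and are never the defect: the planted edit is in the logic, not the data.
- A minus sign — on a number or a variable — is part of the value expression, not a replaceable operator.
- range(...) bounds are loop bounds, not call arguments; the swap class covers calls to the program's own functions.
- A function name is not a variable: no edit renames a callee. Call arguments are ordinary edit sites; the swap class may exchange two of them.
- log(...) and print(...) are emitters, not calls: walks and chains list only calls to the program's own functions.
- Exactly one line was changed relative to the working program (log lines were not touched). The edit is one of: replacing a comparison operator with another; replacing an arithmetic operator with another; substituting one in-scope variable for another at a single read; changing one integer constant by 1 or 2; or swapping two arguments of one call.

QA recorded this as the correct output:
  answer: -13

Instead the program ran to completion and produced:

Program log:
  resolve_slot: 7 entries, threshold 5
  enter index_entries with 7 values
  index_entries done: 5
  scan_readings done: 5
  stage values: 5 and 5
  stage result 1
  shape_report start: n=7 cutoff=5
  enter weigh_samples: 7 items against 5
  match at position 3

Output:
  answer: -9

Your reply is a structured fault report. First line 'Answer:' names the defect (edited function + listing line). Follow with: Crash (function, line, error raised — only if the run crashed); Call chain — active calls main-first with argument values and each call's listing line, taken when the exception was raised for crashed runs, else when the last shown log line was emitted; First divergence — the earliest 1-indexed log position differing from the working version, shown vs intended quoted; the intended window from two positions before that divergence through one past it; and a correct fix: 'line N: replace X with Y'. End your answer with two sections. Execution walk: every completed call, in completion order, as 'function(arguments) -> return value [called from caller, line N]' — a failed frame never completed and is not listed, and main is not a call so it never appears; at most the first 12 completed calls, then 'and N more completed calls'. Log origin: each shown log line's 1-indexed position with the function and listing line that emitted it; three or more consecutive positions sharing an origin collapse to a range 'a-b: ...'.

Answer: the defect is in main at line 47.
The tell: At log position 1 the runs split — shown 'resolve_slot: 7 entries, threshold 5', but the working version logs 'resolve_slot: 7 entries, threshold 7'.
Call chain: main -> shape_report([9, 12, 12, 5, 6, 5, 7], 5) (called at line 50).
First divergence: position 1 — the shown line 'resolve_slot: 7 entries, threshold 5' should read 'resolve_slot: 7 entries, threshold 7'.
Intended log window:
  1: resolve_slot: 7 entries, threshold 7
  2: enter index_entries with 7 values
Execution walk:
  index_entries([9, 12, 12, 5, 6, 5, 7]) -> 5  [called from resolve_slot, line 26]
  scan_readings([9, 12, 12, 5, 6, 5, 7], 5) -> 5  [called from resolve_slot, line 27]
  resolve_slot([9, 12, 12, 5, 6, 5, 7], 5) -> 1  [called from main, line 48]
  weigh_samples([9, 12, 12, 5, 6, 5, 7], 5) -> 3  [called from shape_report, line 40]
  shape_report([9, 12, 12, 5, 6, 5, 7], 5) -> 10  [called from main, line 50]
Log line origins:
  1 — resolve_slot, line 25
  2 — index_entries, line 2
  3 — index_entries, line 7
  4 — scan_readings, line 15
  5 — resolve_slot, line 28
  6 — main, line 49
  7 — shape_report, line 39
  8 — weigh_samples, line 33
  9 — shape_report, line 41
A correct fix: line 47: replace `5` with `7`.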